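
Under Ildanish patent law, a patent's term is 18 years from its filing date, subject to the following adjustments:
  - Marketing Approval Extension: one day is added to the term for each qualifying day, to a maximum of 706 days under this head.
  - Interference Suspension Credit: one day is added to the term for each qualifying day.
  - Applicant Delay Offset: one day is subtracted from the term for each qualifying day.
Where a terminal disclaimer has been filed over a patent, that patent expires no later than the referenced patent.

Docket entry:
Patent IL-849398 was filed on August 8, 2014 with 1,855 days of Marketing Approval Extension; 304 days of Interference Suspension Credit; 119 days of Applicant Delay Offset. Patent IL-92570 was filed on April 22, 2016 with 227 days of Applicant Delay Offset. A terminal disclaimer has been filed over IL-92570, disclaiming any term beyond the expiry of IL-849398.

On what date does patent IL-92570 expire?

September 7, 2033

Natural term of IL-92570:
  Base: filing + 18 years → 22 April 2034.
  Applicant Delay Offset: −227 days → 7 September 2033.
Expiry of referenced patent IL-849398:
  Base: filing + 18 years → 8 August 2032.
  Marketing Approval Extension: 1855 days claimed exceeds the 706-day cap, so +706 days → 15 July 2034.
  Interference Suspension Credit: +304 days → 15 May 2035.
  Applicant Delay Offset: −119 days → 16 January 2035.
Terminal disclaimer: IL-92570 expires on the earlier of 7 September 2033 and 16 January 2035.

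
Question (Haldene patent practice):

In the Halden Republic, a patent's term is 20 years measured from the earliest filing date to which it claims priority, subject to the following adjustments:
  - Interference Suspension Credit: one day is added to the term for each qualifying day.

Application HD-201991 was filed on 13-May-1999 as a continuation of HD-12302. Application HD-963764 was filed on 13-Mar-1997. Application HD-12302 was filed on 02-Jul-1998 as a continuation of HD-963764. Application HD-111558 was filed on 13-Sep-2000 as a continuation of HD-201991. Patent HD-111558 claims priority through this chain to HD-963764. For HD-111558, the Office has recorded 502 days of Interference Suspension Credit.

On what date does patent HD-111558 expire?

Earliest priority filing: 13 March 1997.
Base term: 13 March 1997 + 20 years → 13 March 2017.
Interference Suspension Credit: +502 days → 28 July 2018.

July 28, 2018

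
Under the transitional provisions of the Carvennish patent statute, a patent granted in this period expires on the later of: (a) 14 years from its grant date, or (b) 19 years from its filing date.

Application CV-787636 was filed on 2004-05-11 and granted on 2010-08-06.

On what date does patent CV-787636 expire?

(a) grant + 14 years → 6 August 2024.
(b) filing + 19 years → 11 May 2023.
Later of the two: 6 August 2024.

2024-08-06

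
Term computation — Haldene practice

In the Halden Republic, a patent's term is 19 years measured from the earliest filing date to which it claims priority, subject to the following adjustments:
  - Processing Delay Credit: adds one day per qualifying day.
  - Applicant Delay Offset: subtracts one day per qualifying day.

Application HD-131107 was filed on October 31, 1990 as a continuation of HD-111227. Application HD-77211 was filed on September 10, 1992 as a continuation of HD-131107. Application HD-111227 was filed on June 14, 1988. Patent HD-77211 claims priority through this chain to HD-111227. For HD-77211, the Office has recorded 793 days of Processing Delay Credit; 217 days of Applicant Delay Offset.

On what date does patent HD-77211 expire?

2009-01-10

Earliest priority filing: 14 June 1988.
Base term: 14 June 1988 + 19 years → 14 June 2007.
Processing Delay Credit: +793 days → 15 August 2009.
Applicant Delay Offset: −217 days → 10 January 2009.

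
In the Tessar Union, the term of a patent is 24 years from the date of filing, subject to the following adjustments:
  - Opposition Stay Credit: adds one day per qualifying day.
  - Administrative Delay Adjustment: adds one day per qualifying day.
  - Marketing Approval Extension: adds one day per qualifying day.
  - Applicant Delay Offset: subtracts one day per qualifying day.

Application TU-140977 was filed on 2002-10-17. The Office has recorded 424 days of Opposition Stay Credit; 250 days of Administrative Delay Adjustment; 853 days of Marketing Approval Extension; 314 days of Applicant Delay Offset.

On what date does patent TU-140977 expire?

Base term: filing date + 24 years → 17 October 2026.
Opposition Stay Credit: +424 days → 15 December 2027.
Administrative Delay Adjustment: +250 days → 21 August 2028.
Marketing Approval Extension: +853 days → 22 December 2030.
Applicant Delay Offset: −314 days → 11 February 2030.

February 11, 2030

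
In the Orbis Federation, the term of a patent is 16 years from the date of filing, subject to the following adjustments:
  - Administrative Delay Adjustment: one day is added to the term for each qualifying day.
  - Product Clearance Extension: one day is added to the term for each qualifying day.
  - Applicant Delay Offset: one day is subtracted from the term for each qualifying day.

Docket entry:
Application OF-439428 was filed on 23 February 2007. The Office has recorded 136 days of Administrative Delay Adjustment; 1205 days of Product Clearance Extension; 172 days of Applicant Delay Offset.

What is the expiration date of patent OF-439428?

May 7, 2026

Base term: filing date + 16 years → 23 February 2023.
Administrative Delay Adjustment: +136 days → 9 July 2023.
Product Clearance Extension: +1205 days → 26 October 2026.
Applicant Delay Offset: −172 days → 7 May 2026.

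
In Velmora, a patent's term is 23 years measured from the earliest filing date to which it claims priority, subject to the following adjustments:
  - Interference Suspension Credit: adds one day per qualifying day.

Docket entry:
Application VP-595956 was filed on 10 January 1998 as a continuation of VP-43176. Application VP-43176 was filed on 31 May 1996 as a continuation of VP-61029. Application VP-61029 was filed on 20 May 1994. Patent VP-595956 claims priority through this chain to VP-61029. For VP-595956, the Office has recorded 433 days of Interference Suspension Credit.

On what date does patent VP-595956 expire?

Earliest priority filing: 20 May 1994.
Base term: 20 May 1994 + 23 years → 20 May 2017.
Interference Suspension Credit: +433 days → 27 July 2018.

2018-07-27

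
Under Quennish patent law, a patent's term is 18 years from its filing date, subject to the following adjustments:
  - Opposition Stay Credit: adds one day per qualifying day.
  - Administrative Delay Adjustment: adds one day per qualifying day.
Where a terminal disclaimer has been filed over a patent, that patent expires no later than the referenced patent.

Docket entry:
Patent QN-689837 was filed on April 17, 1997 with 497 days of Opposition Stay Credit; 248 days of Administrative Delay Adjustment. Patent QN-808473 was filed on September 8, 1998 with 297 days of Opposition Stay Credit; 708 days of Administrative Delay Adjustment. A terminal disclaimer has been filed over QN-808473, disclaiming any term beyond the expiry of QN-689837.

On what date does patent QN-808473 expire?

2017-05-01

Natural term of QN-808473:
  Base: filing + 18 years → 8 September 2016.
  Opposition Stay Credit: +297 days → 2 July 2017.
  Administrative Delay Adjustment: +708 days → 10 June 2019.
Expiry of referenced patent QN-689837:
  Base: filing + 18 years → 17 April 2015.
  Opposition Stay Credit: +497 days → 26 August 2016.
  Administrative Delay Adjustment: +248 days → 1 May 2017.
Terminal disclaimer: QN-808473 expires on the earlier of 10 June 2019 and 1 May 2017.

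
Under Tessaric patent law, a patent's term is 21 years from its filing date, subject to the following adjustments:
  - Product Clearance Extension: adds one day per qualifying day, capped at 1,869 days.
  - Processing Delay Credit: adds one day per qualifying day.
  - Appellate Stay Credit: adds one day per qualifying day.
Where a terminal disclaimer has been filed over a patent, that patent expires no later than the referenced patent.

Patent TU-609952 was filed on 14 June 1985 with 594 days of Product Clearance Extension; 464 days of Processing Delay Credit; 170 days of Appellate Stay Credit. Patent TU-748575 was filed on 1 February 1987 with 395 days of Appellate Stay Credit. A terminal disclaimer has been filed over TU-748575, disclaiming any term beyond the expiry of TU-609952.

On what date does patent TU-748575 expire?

2009-03-02

Natural term of TU-748575:
  Base: filing + 21 years → 1 February 2008.
  Appellate Stay Credit: +395 days → 2 March 2009.
Expiry of referenced patent TU-609952:
  Base: filing + 21 years → 14 June 2006.
  Product Clearance Extension: 594 days (within the 1869-day cap) → +594 days → 29 January 2008.
  Processing Delay Credit: +464 days → 7 May 2009.
  Appellate Stay Credit: +170 days → 24 October 2009.
Terminal disclaimer: TU-748575 expires on the earlier of 2 March 2009 and 24 October 2009.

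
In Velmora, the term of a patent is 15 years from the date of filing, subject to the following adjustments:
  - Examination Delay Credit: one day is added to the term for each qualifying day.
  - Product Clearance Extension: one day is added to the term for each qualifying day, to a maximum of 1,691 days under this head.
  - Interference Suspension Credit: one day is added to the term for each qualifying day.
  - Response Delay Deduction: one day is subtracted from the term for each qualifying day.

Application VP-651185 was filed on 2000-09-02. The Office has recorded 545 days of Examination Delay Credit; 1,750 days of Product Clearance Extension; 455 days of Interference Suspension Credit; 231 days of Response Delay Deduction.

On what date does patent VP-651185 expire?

2022-05-28

Base term: filing date + 15 years → 2 September 2015.
Examination Delay Credit: +545 days → 28 February 2017.
Product Clearance Extension: 1750 days claimed exceeds the 1691-day cap, so +1691 days → 16 October 2021.
Interference Suspension Credit: +455 days → 14 January 2023.
Response Delay Deduction: −231 days → 28 May 2022.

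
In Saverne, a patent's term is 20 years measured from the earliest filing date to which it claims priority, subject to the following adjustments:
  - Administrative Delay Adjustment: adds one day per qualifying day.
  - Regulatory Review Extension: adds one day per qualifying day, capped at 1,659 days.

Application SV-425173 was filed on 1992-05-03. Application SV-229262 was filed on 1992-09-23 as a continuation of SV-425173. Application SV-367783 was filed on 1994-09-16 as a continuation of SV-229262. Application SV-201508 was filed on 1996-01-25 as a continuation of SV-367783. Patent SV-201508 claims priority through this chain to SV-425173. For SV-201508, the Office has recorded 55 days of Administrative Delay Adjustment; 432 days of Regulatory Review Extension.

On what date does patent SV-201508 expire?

Earliest priority filing: 3 May 1992.
Base term: 3 May 1992 + 20 years → 3 May 2012.
Administrative Delay Adjustment: +55 days → 27 June 2012.
Regulatory Review Extension: 432 days (within the 1659-day cap) → +432 days → 2 September 2013.

2013-09-02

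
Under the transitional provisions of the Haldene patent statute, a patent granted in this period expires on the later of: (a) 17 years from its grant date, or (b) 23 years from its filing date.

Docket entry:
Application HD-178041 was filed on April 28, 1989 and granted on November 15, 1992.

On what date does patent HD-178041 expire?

(a) grant + 17 years → 15 November 2009.
(b) filing + 23 years → 28 April 2012.
Later of the two: 28 April 2012.

2012-04-28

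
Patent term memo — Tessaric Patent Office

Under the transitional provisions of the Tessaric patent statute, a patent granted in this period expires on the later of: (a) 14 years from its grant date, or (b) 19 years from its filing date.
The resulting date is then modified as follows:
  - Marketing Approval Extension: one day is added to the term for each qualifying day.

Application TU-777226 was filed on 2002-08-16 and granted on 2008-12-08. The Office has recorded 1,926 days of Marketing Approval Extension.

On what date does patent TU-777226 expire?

2028-03-17

(a) grant + 14 years → 8 December 2022.
(b) filing + 19 years → 16 August 2021.
Later of the two: 8 December 2022.
Marketing Approval Extension: +1926 days → 17 March 2028.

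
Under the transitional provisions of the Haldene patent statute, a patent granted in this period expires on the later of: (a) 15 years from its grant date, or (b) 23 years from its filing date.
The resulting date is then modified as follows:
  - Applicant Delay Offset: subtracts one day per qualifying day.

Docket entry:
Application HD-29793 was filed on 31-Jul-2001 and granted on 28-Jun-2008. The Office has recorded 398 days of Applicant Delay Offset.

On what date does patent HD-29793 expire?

(a) grant + 15 years → 28 June 2023.
(b) filing + 23 years → 31 July 2024.
Later of the two: 31 July 2024.
Applicant Delay Offset: −398 days → 29 June 2023.

June 29, 2023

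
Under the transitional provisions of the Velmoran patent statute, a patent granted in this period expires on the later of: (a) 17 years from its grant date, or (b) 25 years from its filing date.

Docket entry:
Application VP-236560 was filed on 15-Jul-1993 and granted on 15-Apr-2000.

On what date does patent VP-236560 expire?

(a) grant + 17 years → 15 April 2017.
(b) filing + 25 years → 15 July 2018.
Later of the two: 15 July 2018.

2018-07-15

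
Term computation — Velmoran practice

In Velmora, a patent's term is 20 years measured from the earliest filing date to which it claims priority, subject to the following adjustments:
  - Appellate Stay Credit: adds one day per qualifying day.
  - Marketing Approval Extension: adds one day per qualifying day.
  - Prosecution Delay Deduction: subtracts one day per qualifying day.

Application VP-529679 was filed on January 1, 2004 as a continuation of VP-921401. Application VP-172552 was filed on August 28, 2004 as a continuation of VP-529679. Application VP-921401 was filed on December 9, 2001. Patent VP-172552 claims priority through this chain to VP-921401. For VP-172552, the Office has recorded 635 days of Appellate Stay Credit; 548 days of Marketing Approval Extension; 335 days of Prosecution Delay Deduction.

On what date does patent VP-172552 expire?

2024-04-05

Earliest priority filing: 9 December 2001.
Base term: 9 December 2001 + 20 years → 9 December 2021.
Appellate Stay Credit: +635 days → 5 September 2023.
Marketing Approval Extension: +548 days → 6 March 2025.
Prosecution Delay Deduction: −335 days → 5 April 2024.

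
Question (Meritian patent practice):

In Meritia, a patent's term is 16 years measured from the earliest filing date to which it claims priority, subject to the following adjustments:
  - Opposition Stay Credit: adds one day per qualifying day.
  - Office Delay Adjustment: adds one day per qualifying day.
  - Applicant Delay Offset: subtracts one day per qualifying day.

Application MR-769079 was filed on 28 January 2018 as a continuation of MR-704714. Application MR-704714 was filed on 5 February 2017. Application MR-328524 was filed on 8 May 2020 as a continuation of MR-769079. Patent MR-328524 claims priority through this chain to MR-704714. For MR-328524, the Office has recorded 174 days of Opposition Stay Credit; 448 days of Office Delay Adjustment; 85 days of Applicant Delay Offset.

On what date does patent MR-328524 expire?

Earliest priority filing: 5 February 2017.
Base term: 5 February 2017 + 16 years → 5 February 2033.
Opposition Stay Credit: +174 days → 29 July 2033.
Office Delay Adjustment: +448 days → 20 October 2034.
Applicant Delay Offset: −85 days → 27 July 2034.

2034-07-27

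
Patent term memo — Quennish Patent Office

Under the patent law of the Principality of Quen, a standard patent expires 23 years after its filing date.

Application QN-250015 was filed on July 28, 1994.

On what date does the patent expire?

Filing date + 23 years → 28 July 2017.

2017-07-28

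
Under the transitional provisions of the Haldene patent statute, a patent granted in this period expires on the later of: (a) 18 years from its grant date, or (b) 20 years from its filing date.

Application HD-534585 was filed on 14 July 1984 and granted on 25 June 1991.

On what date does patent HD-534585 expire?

(a) grant + 18 years → 25 June 2009.
(b) filing + 20 years → 14 July 2004.
Later of the two: 25 June 2009.

June 25, 2009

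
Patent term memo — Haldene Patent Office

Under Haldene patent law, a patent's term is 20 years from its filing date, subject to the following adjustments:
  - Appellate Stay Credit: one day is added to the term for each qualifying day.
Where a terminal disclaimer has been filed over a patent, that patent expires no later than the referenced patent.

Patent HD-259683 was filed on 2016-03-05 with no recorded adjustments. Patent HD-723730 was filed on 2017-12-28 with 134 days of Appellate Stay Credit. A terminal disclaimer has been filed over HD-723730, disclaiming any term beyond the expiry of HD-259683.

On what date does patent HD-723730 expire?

2036-03-05

Natural term of HD-723730:
  Base: filing + 20 years → 28 December 2037.
  Appellate Stay Credit: +134 days → 11 May 2038.
Expiry of referenced patent HD-259683:
  Base: filing + 20 years → 5 March 2036.
Terminal disclaimer: HD-723730 expires on the earlier of 11 May 2038 and 5 March 2036.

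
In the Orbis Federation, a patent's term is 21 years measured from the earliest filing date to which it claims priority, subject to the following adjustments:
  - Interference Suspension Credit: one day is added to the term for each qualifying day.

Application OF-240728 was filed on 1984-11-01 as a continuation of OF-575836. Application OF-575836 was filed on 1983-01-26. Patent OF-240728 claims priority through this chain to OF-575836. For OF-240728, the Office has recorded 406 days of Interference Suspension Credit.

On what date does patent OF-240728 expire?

Earliest priority filing: 26 January 1983.
Base term: 26 January 1983 + 21 years → 26 January 2004.
Interference Suspension Credit: +406 days → 7 March 2005.

2005-03-07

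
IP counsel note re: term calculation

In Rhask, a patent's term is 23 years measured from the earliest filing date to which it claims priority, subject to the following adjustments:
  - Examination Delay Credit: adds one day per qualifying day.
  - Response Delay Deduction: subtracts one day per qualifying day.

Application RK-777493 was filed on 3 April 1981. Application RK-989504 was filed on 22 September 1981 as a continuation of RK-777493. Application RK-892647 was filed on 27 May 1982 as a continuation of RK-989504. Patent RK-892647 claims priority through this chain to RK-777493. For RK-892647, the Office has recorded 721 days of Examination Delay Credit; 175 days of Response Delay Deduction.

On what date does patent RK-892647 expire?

October 1, 2005

Earliest priority filing: 3 April 1981.
Base term: 3 April 1981 + 23 years → 3 April 2004.
Examination Delay Credit: +721 days → 25 March 2006.
Response Delay Deduction: −175 days → 1 October 2005.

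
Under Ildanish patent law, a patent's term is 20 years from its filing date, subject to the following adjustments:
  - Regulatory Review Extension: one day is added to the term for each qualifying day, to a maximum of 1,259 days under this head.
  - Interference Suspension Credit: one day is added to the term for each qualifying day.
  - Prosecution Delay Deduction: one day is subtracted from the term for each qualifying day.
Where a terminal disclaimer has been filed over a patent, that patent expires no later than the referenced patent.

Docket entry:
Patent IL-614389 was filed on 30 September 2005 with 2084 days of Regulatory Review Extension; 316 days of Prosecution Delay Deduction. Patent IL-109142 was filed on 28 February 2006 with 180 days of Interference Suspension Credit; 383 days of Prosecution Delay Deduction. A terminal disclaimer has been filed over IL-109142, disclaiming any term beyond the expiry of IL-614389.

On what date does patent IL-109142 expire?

Natural term of IL-109142:
  Base: filing + 20 years → 28 February 2026.
  Interference Suspension Credit: +180 days → 27 August 2026.
  Prosecution Delay Deduction: −383 days → 9 August 2025.
Expiry of referenced patent IL-614389:
  Base: filing + 20 years → 30 September 2025.
  Regulatory Review Extension: 2084 days claimed exceeds the 1259-day cap, so +1259 days → 12 March 2029.
  Prosecution Delay Deduction: −316 days → 30 April 2028.
Terminal disclaimer: IL-109142 expires on the earlier of 9 August 2025 and 30 April 2028.

August 9, 2025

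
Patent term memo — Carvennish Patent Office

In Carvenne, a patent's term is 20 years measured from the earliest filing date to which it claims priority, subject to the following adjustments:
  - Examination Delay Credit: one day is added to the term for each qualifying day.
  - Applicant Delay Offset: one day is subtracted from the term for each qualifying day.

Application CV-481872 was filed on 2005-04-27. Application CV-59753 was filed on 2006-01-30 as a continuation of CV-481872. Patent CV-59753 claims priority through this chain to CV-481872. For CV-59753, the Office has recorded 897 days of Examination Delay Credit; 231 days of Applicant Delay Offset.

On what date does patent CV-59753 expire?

February 22, 2027

Earliest priority filing: 27 April 2005.
Base term: 27 April 2005 + 20 years → 27 April 2025.
Examination Delay Credit: +897 days → 11 October 2027.
Applicant Delay Offset: −231 days → 22 February 2027.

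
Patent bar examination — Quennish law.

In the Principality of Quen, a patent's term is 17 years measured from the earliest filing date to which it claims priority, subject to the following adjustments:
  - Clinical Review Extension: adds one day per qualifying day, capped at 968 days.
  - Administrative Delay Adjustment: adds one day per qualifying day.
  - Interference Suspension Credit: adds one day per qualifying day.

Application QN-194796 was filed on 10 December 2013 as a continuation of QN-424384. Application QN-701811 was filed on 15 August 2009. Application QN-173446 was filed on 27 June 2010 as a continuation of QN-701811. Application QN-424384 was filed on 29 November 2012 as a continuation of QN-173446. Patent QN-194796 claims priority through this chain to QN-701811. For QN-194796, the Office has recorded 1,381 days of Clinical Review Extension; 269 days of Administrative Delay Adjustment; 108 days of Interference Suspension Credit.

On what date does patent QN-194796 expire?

Earliest priority filing: 15 August 2009.
Base term: 15 August 2009 + 17 years → 15 August 2026.
Clinical Review Extension: 1381 days claimed exceeds the 968-day cap, so +968 days → 9 April 2029.
Administrative Delay Adjustment: +269 days → 3 January 2030.
Interference Suspension Credit: +108 days → 21 April 2030.

April 21, 2030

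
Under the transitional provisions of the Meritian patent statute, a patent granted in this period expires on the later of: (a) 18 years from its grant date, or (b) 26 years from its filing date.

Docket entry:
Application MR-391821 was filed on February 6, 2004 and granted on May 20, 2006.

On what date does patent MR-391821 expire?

2030-02-06

(a) grant + 18 years → 20 May 2024.
(b) filing + 26 years → 6 February 2030.
Later of the two: 6 February 2030.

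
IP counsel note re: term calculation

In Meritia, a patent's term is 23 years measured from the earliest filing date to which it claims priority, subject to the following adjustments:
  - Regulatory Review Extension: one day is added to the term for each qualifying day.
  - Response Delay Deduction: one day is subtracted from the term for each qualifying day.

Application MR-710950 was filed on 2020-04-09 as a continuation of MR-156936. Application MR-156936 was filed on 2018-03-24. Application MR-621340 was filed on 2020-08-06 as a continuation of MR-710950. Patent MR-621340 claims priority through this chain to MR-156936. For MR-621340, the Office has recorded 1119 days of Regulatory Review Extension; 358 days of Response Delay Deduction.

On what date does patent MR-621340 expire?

Earliest priority filing: 24 March 2018.
Base term: 24 March 2018 + 23 years → 24 March 2041.
Regulatory Review Extension: +1119 days → 16 April 2044.
Response Delay Deduction: −358 days → 24 April 2043.

2043-04-24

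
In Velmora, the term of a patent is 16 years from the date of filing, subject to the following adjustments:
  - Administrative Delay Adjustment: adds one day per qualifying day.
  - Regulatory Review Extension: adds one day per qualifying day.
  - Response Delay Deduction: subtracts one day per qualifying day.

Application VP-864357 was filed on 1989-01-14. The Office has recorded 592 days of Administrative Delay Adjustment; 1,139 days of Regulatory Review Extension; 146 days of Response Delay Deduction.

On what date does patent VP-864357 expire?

May 18, 2009

Base term: filing date + 16 years → 14 January 2005.
Administrative Delay Adjustment: +592 days → 29 August 2006.
Regulatory Review Extension: +1139 days → 11 October 2009.
Response Delay Deduction: −146 days → 18 May 2009.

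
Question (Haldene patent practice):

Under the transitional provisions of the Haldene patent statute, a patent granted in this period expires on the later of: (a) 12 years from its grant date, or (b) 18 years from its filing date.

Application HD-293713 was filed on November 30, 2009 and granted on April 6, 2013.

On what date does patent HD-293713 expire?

(a) grant + 12 years → 6 April 2025.
(b) filing + 18 years → 30 November 2027.
Later of the two: 30 November 2027.

2027-11-30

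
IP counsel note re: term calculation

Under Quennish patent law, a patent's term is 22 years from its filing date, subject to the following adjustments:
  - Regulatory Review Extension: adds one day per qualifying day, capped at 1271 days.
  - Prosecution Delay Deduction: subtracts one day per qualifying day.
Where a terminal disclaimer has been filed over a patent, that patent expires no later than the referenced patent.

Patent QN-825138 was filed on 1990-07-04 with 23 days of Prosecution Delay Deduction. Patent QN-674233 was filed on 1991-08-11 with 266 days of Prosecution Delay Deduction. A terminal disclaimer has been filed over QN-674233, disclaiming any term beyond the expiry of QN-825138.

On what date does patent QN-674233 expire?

Natural term of QN-674233:
  Base: filing + 22 years → 11 August 2013.
  Prosecution Delay Deduction: −266 days → 18 November 2012.
Expiry of referenced patent QN-825138:
  Base: filing + 22 years → 4 July 2012.
  Prosecution Delay Deduction: −23 days → 11 June 2012.
Terminal disclaimer: QN-674233 expires on the earlier of 18 November 2012 and 11 June 2012.

June 11, 2012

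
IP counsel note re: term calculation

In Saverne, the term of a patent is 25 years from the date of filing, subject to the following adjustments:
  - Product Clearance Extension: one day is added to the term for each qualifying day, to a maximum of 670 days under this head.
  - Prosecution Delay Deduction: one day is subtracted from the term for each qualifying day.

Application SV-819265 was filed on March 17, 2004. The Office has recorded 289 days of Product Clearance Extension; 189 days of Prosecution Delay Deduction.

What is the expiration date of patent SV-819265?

June 25, 2029

Base term: filing date + 25 years → 17 March 2029.
Product Clearance Extension: 289 days (within the 670-day cap) → +289 days → 31 December 2029.
Prosecution Delay Deduction: −189 days → 25 June 2029.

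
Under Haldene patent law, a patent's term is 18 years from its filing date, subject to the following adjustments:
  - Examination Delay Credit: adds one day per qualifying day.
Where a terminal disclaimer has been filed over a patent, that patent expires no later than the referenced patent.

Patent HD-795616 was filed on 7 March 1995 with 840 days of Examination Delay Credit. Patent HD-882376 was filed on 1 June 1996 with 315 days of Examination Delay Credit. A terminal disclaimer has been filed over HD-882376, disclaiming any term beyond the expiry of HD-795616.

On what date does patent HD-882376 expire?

Natural term of HD-882376:
  Base: filing + 18 years → 1 June 2014.
  Examination Delay Credit: +315 days → 12 April 2015.
Expiry of referenced patent HD-795616:
  Base: filing + 18 years → 7 March 2013.
  Examination Delay Credit: +840 days → 25 June 2015.
Terminal disclaimer: HD-882376 expires on the earlier of 12 April 2015 and 25 June 2015.

April 12, 2015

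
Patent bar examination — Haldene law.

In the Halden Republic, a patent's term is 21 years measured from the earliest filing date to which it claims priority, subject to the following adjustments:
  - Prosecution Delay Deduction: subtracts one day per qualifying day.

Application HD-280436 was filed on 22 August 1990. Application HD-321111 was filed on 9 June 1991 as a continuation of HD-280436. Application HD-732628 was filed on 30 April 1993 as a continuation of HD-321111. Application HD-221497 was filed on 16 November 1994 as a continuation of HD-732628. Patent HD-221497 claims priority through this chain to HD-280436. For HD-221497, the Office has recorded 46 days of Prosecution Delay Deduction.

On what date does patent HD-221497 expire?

Earliest priority filing: 22 August 1990.
Base term: 22 August 1990 + 21 years → 22 August 2011.
Prosecution Delay Deduction: −46 days → 7 July 2011.

2011-07-07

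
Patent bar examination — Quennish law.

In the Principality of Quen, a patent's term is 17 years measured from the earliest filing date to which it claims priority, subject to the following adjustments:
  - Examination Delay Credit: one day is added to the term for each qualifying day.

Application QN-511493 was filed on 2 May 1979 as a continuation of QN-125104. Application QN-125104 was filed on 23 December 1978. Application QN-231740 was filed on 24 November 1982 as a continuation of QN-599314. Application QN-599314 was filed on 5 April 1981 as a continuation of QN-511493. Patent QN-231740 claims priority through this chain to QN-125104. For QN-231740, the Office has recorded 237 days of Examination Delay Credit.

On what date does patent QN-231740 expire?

August 16, 1996

Earliest priority filing: 23 December 1978.
Base term: 23 December 1978 + 17 years → 23 December 1995.
Examination Delay Credit: +237 days → 16 August 1996.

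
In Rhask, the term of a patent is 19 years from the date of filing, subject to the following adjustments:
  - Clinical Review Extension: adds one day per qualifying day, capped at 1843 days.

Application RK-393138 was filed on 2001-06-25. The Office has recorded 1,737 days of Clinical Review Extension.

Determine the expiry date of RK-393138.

Base term: filing date + 19 years → 25 June 2020.
Clinical Review Extension: 1737 days (within the 1843-day cap) → +1737 days → 28 March 2025.

March 28, 2025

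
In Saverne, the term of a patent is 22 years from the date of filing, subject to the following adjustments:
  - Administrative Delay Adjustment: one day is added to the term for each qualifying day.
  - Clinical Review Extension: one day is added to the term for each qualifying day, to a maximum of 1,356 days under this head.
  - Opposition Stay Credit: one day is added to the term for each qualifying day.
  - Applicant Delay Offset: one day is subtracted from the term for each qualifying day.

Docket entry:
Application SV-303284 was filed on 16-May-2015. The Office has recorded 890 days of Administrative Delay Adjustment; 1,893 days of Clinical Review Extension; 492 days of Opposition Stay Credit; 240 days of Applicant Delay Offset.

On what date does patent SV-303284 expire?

Base term: filing date + 22 years → 16 May 2037.
Administrative Delay Adjustment: +890 days → 23 October 2039.
Clinical Review Extension: 1893 days claimed exceeds the 1356-day cap, so +1356 days → 10 July 2043.
Opposition Stay Credit: +492 days → 13 November 2044.
Applicant Delay Offset: −240 days → 18 March 2044.

2044-03-18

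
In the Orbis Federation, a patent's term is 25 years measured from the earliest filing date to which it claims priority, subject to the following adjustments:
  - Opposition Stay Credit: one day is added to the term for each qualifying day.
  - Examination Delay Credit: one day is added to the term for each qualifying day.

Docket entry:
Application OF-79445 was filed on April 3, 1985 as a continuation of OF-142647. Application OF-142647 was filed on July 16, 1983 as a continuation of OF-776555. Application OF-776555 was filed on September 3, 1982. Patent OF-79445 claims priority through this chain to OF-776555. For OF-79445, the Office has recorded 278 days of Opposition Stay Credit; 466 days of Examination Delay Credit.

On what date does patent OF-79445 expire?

2009-09-16

Earliest priority filing: 3 September 1982.
Base term: 3 September 1982 + 25 years → 3 September 2007.
Opposition Stay Credit: +278 days → 7 June 2008.
Examination Delay Credit: +466 days → 16 September 2009.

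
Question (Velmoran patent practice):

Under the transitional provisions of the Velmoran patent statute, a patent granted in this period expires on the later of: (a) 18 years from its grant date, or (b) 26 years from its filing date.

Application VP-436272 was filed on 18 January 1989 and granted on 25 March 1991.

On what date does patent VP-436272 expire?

(a) grant + 18 years → 25 March 2009.
(b) filing + 26 years → 18 January 2015.
Later of the two: 18 January 2015.

2015-01-18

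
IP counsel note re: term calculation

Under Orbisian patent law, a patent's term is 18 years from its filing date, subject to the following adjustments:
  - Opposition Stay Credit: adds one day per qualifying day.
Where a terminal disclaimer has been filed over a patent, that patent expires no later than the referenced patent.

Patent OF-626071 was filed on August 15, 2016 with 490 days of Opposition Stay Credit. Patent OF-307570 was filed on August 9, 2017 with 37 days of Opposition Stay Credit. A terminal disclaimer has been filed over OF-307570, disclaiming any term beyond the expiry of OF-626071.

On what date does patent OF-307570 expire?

September 15, 2035

Natural term of OF-307570:
  Base: filing + 18 years → 9 August 2035.
  Opposition Stay Credit: +37 days → 15 September 2035.
Expiry of referenced patent OF-626071:
  Base: filing + 18 years → 15 August 2034.
  Opposition Stay Credit: +490 days → 18 December 2035.
Terminal disclaimer: OF-307570 expires on the earlier of 15 September 2035 and 18 December 2035.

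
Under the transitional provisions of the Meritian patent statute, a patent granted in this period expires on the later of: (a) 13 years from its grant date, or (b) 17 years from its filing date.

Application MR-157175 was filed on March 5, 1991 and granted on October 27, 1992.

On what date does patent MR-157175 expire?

(a) grant + 13 years → 27 October 2005.
(b) filing + 17 years → 5 March 2008.
Later of the two: 5 March 2008.

March 5, 2008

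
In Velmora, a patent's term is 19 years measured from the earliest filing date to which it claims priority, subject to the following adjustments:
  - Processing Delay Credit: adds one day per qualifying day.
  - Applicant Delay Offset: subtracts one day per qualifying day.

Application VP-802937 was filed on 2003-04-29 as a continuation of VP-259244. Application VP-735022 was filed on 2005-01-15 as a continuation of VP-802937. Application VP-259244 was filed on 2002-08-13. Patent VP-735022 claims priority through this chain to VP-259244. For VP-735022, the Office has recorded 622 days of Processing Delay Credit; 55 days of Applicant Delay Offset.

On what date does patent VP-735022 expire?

Earliest priority filing: 13 August 2002.
Base term: 13 August 2002 + 19 years → 13 August 2021.
Processing Delay Credit: +622 days → 27 April 2023.
Applicant Delay Offset: −55 days → 3 March 2023.

2023-03-03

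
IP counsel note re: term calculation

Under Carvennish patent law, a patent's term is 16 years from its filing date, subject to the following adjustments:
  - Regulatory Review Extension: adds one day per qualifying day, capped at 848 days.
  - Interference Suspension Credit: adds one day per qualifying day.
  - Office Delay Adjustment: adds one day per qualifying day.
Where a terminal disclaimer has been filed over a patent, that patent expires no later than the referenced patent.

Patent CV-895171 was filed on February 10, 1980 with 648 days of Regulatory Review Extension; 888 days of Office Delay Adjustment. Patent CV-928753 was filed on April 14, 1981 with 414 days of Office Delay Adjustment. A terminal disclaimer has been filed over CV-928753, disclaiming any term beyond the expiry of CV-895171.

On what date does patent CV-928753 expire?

June 2, 1998

Natural term of CV-928753:
  Base: filing + 16 years → 14 April 1997.
  Office Delay Adjustment: +414 days → 2 June 1998.
Expiry of referenced patent CV-895171:
  Base: filing + 16 years → 10 February 1996.
  Regulatory Review Extension: 648 days (within the 848-day cap) → +648 days → 19 November 1997.
  Office Delay Adjustment: +888 days → 25 April 2000.
Terminal disclaimer: CV-928753 expires on the earlier of 2 June 1998 and 25 April 2000.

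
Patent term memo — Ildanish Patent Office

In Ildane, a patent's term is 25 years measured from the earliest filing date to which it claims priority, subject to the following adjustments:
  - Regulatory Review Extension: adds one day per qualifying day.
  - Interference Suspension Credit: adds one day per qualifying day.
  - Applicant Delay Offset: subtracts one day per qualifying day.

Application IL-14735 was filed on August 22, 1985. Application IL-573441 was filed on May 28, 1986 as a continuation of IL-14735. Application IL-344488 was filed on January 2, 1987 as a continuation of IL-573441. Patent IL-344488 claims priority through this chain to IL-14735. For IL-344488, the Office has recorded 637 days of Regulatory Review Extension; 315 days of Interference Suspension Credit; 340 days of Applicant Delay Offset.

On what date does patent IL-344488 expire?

Earliest priority filing: 22 August 1985.
Base term: 22 August 1985 + 25 years → 22 August 2010.
Regulatory Review Extension: +637 days → 20 May 2012.
Interference Suspension Credit: +315 days → 31 March 2013.
Applicant Delay Offset: −340 days → 25 April 2012.

April 25, 2012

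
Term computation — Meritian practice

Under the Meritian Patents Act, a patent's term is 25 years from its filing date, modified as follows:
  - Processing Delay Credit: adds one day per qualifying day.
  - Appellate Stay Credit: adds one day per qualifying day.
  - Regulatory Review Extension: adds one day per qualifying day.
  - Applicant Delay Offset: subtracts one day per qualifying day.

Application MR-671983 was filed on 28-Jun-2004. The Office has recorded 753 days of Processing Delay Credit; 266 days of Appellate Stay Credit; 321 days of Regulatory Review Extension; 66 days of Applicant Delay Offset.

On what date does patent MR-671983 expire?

Base term: filing date + 25 years → 28 June 2029.
Processing Delay Credit: +753 days → 21 July 2031.
Appellate Stay Credit: +266 days → 12 April 2032.
Regulatory Review Extension: +321 days → 27 February 2033.
Applicant Delay Offset: −66 days → 23 December 2032.

December 23, 2032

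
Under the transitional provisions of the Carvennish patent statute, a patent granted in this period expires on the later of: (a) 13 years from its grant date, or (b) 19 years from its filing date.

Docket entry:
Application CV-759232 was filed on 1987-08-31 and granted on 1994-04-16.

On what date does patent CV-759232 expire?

(a) grant + 13 years → 16 April 2007.
(b) filing + 19 years → 31 August 2006.
Later of the two: 16 April 2007.

April 16, 2007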